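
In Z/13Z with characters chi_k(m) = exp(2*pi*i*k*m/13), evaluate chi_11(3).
chi_11(3) = zeta_13^33 = exp(-12*I*pi/13)

Proof sketch: chi_11(3) = zeta_13^(11*3) = zeta_13^33. Since zeta_13^13 = 1, this equals zeta_13^7 = exp(2*pi*i*7/13) = exp(-12*I*pi/13).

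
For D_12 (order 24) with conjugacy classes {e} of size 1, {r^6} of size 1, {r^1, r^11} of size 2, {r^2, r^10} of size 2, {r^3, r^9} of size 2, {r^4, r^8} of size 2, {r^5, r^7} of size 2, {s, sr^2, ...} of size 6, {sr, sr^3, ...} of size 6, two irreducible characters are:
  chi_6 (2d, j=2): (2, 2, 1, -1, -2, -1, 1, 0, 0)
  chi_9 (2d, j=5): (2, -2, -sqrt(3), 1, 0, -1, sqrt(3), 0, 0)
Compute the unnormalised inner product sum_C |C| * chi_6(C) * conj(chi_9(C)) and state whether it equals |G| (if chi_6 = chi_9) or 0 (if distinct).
Sum = 0; so <chi_6, chi_9> = 0 (distinct irreducibles are orthogonal).

Proof sketch: Compute term by term over conjugacy classes (|C| * chi_6(C) * conj(chi_9(C))):
  1*(2)*conj(2) + 1*(2)*conj(-2) + 2*(1)*conj(-sqrt(3)) + 2*(-1)*conj(1) + 2*(-2)*conj(0) + 2*(-1)*conj(-1) + 2*(1)*conj(sqrt(3)) + 6*(0)*conj(0) + 6*(0)*conj(0)
  = (4) + (-4) + (-2*sqrt(3)) + (-2) + (0) + (2) + (2*sqrt(3)) + (0) + (0)
  = 0.
Dividing by |G| = 24 gives 0/24 = 0, matching the row-orthogonality relation <chi_6, chi_9> = [chi_6 = chi_9].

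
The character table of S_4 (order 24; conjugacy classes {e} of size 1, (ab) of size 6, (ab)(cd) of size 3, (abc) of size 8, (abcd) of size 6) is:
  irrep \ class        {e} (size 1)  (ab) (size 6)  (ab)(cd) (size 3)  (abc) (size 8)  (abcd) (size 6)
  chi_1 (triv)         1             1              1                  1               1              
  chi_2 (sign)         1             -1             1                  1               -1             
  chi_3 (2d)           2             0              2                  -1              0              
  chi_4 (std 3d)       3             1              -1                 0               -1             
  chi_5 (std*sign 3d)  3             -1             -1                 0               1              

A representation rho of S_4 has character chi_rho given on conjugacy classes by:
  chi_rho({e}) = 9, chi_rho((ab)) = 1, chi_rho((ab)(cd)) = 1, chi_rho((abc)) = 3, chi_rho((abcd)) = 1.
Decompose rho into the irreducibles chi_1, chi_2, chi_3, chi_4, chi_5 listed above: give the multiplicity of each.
Multiplicities: chi_1: 2, chi_2: 1, chi_3: 0, chi_4: 1, chi_5: 1.

Proof sketch: Use <chi_rho, chi> = (1/|G|) sum_C |C| * chi_rho(C) * conj(chi(C)) with |G| = 24 for each irreducible chi in the table:
  <chi_rho, chi_1> = (1/24)[1*(9)*conj(1) + 6*(1)*conj(1) + 3*(1)*conj(1) + 8*(3)*conj(1) + 6*(1)*conj(1)]
      = (1/24)[(9) + (6) + (3) + (24) + (6)] = 48/24 = 2
  <chi_rho, chi_2> = (1/24)[1*(9)*conj(1) + 6*(1)*conj(-1) + 3*(1)*conj(1) + 8*(3)*conj(1) + 6*(1)*conj(-1)]
      = (1/24)[(9) + (-6) + (3) + (24) + (-6)] = 24/24 = 1
  <chi_rho, chi_3> = (1/24)[1*(9)*conj(2) + 6*(1)*conj(0) + 3*(1)*conj(2) + 8*(3)*conj(-1) + 6*(1)*conj(0)]
      = (1/24)[(18) + (0) + (6) + (-24) + (0)] = 0/24 = 0
  <chi_rho, chi_4> = (1/24)[1*(9)*conj(3) + 6*(1)*conj(1) + 3*(1)*conj(-1) + 8*(3)*conj(0) + 6*(1)*conj(-1)]
      = (1/24)[(27) + (6) + (-3) + (0) + (-6)] = 24/24 = 1
  <chi_rho, chi_5> = (1/24)[1*(9)*conj(3) + 6*(1)*conj(-1) + 3*(1)*conj(-1) + 8*(3)*conj(0) + 6*(1)*conj(1)]
      = (1/24)[(27) + (-6) + (-3) + (0) + (6)] = 24/24 = 1
Dimension check: dim(rho) = sum (mult * dim) = 2*1 + 1*1 + 0*2 + 1*3 + 1*3 = 9 = chi_rho(e) = 9.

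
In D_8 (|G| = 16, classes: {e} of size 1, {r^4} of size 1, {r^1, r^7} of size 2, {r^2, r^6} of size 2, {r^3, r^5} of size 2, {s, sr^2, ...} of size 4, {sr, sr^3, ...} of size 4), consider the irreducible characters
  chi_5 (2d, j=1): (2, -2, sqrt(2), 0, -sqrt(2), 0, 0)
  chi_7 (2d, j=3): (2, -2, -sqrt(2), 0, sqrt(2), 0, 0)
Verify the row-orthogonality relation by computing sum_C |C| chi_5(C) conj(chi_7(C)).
Sum = 0; so <chi_5, chi_7> = 0 (distinct irreducibles are orthogonal).

Explanation: Compute term by term over conjugacy classes (|C| * chi_5(C) * conj(chi_7(C))):
  1*(2)*conj(2) + 1*(-2)*conj(-2) + 2*(sqrt(2))*conj(-sqrt(2)) + 2*(0)*conj(0) + 2*(-sqrt(2))*conj(sqrt(2)) + 4*(0)*conj(0) + 4*(0)*conj(0)
  = (4) + (4) + (-4) + (0) + (-4) + (0) + (0)
  = 0.
Dividing by |G| = 16 gives 0/16 = 0, matching the row-orthogonality relation <chi_5, chi_7> = [chi_5 = chi_7].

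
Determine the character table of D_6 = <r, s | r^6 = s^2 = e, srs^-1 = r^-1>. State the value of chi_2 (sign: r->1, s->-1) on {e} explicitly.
Conjugacy classes: {e} of size 1, {r^3} of size 1, {r^1, r^5} of size 2, {r^2, r^4} of size 2, {s, sr^2, ...} of size 3, {sr, sr^3, ...} of size 3.
Character table:
  irrep \ class              {e} (size 1)  {r^3} (size 1)  {r^1, r^5} (size 2)  {r^2, r^4} (size 2)  {s, sr^2, ...} (size 3)  {sr, sr^3, ...} (size 3)
  chi_1 (triv)               1             1               1                    1                    1                        1                       
  chi_2 (sign: r->1, s->-1)  1             1               1                    1                    -1                       -1                      
  chi_3 (r->-1, s->1)        1             -1              -1                   1                    1                        -1                      
  chi_4 (r->-1, s->-1)       1             -1              -1                   1                    -1                       1                       
  chi_5 (2d, j=1)            2             -2              1                    -1                   0                        0                       
  chi_6 (2d, j=2)            2             2               -1                   -1                   0                        0                       

Spot check: chi_2 (sign: r->1, s->-1) on {e} = 1.

Justification: D_6 has order 2*6 = 12 with 6 conjugacy classes, hence 6 irreducibles. Sum of squared dims 1 + 1 + 1 + 1 + 4 + 4 = 12 = |G|. Linear characters come from the abelianisation; the 2-dimensional irreps have character r^k -> 2*cos(2*pi*j*k/6), reflections -> 0.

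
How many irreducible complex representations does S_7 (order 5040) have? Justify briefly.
15

The number of irreducible complex representations of a finite group equals its number of conjugacy classes. Conjugacy classes in S_7 correspond to cycle types, i.e. partitions of 7; there are p(7) = 15 of them, so S_7 (order 5040) has exactly 15 irreducible complex representations.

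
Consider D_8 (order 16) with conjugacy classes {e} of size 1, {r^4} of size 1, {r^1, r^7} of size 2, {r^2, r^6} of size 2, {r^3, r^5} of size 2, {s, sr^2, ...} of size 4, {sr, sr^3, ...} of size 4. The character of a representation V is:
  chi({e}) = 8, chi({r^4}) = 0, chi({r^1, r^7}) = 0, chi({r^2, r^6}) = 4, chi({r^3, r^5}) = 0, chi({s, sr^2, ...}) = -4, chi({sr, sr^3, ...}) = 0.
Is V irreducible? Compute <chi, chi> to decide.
Not irreducible (reducible): <chi, chi> = 10 > 1.

Details: <chi, chi> = (1/|G|) sum_C |C| * |chi(C)|^2 = (1/16)[1*|8|^2 + 1*|0|^2 + 2*|0|^2 + 2*|4|^2 + 2*|0|^2 + 4*|-4|^2 + 4*|0|^2]
  = (1/16)[(64) + (0) + (0) + (32) + (0) + (64) + (0)] = 160/16 = 10.
A character is irreducible iff <chi, chi> = 1, so this representation is reducible.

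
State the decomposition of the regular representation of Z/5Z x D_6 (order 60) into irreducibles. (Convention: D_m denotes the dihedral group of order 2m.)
Each irreducible V_i of dimension d_i appears with multiplicity d_i, i.e. rho_reg = (direct sum over all irreducibles V_i) d_i V_i. The irreducible dimensions for Z/5Z x D_6 are 1, 1, 1, 1, 1, 1, 1, 1, 1, 1, 1, 1, 1, 1, 1, 1, 1, 1, 1, 1, 2, 2, 2, 2, 2, 2, 2, 2, 2, 2: 20 irreducibles of dimension 1, each with multiplicity 1; 10 irreducibles of dimension 2, each with multiplicity 2. Total dimension 20*1*1 + 10*2*2 = 60 = |G|.

Details: General theorem: in the regular representation of a finite group G, each irreducible appears with multiplicity equal to its dimension. Check: dim(rho_reg) = sum d_i^2 = 1 + 1 + 1 + 1 + 1 + 1 + 1 + 1 + 1 + 1 + 1 + 1 + 1 + 1 + 1 + 1 + 1 + 1 + 1 + 1 + 4 + 4 + 4 + 4 + 4 + 4 + 4 + 4 + 4 + 4 = 60 = |G|.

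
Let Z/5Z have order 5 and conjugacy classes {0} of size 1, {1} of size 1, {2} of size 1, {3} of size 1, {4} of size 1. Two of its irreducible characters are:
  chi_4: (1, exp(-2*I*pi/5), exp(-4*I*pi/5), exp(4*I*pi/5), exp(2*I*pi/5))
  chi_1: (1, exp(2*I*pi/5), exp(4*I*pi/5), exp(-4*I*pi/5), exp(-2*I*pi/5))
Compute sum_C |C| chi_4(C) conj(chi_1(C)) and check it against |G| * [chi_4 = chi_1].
Sum = 0; so <chi_4, chi_1> = 0 (distinct irreducibles are orthogonal).

Working: Compute term by term over conjugacy classes (|C| * chi_4(C) * conj(chi_1(C))):
  1*(1)*conj(1) + 1*(exp(-2*I*pi/5))*conj(exp(2*I*pi/5)) + 1*(exp(-4*I*pi/5))*conj(exp(4*I*pi/5)) + 1*(exp(4*I*pi/5))*conj(exp(-4*I*pi/5)) + 1*(exp(2*I*pi/5))*conj(exp(-2*I*pi/5))
  = (1) + (exp(-4*I*pi/5)) + (exp(2*I*pi/5)) + (exp(-2*I*pi/5)) + (exp(4*I*pi/5))
  = 0.
(Exp terms are combined using exp(i*s)*conj(exp(i*t)) = exp(i*(s-t)), and sums of them are collapsed using the identity that for every m > 1 the m distinct m-th roots of unity sum to 0, e.g. 1 + exp(2*I*pi/3) + exp(-2*I*pi/3) = 0.)
Dividing by |G| = 5 gives 0/5 = 0, matching the row-orthogonality relation <chi_4, chi_1> = [chi_4 = chi_1].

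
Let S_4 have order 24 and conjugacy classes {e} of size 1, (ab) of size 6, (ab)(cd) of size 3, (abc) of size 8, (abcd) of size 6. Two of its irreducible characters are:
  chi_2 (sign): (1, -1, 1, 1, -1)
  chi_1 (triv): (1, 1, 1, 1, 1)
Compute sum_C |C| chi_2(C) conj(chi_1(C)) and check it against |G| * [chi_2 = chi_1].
Sum = 0; so <chi_2, chi_1> = 0 (distinct irreducibles are orthogonal).

Details: Compute term by term over conjugacy classes (|C| * chi_2(C) * conj(chi_1(C))):
  1*(1)*conj(1) + 6*(-1)*conj(1) + 3*(1)*conj(1) + 8*(1)*conj(1) + 6*(-1)*conj(1)
  = (1) + (-6) + (3) + (8) + (-6)
  = 0.
Dividing by |G| = 24 gives 0/24 = 0, matching the row-orthogonality relation <chi_2, chi_1> = [chi_2 = chi_1].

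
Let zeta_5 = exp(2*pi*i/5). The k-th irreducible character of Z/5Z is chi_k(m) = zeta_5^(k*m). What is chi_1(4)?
chi_1(4) = zeta_5^4 = exp(-2*I*pi/5)

Argument: chi_1(4) = zeta_5^(1*4) = zeta_5^4. Since zeta_5^5 = 1, this equals zeta_5^4 = exp(2*pi*i*4/5) = exp(-2*I*pi/5).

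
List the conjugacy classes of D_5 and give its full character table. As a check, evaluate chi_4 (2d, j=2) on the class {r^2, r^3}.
Conjugacy classes: {e} of size 1, {r^1, r^4} of size 2, {r^2, r^3} of size 2, {s, sr, ..., sr^4} of size 5.
Character table:
  irrep \ class              {e} (size 1)  {r^1, r^4} (size 2)  {r^2, r^3} (size 2)  {s, sr, ..., sr^4} (size 5)
  chi_1 (triv)               1             1                    1                    1                          
  chi_2 (sign: r->1, s->-1)  1             1                    1                    -1                         
  chi_3 (2d, j=1)            2             -1/2 + sqrt(5)/2     -sqrt(5)/2 - 1/2     0                          
  chi_4 (2d, j=2)            2             -sqrt(5)/2 - 1/2     -1/2 + sqrt(5)/2     0                          

Spot check: chi_4 (2d, j=2) on {r^2, r^3} = -1/2 + sqrt(5)/2.

Argument: D_5 has order 2*5 = 10 with 4 conjugacy classes, hence 4 irreducibles. Sum of squared dims 1 + 1 + 4 + 4 = 10 = |G|. Linear characters come from the abelianisation; the 2-dimensional irreps have character r^k -> 2*cos(2*pi*j*k/5), reflections -> 0.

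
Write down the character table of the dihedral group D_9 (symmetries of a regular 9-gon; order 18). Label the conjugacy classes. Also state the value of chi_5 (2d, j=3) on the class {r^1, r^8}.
Conjugacy classes: {e} of size 1, {r^1, r^8} of size 2, {r^2, r^7} of size 2, {r^3, r^6} of size 2, {r^4, r^5} of size 2, {s, sr, ..., sr^8} of size 9.
Character table:
  irrep \ class              {e} (size 1)  {r^1, r^8} (size 2)  {r^2, r^7} (size 2)  {r^3, r^6} (size 2)  {r^4, r^5} (size 2)  {s, sr, ..., sr^8} (size 9)
  chi_1 (triv)               1             1                    1                    1                    1                    1                          
  chi_2 (sign: r->1, s->-1)  1             1                    1                    1                    1                    -1                         
  chi_3 (2d, j=1)            2             2*cos(2*pi/9)        2*cos(4*pi/9)        -1                   -2*cos(pi/9)         0                          
  chi_4 (2d, j=2)            2             2*cos(4*pi/9)        -2*cos(pi/9)         -1                   2*cos(2*pi/9)        0                          
  chi_5 (2d, j=3)            2             -1                   -1                   2                    -1                   0                          
  chi_6 (2d, j=4)            2             -2*cos(pi/9)         2*cos(2*pi/9)        -1                   2*cos(4*pi/9)        0                          

Spot check: chi_5 (2d, j=3) on {r^1, r^8} = -1.

Justification: D_9 has order 2*9 = 18 with 6 conjugacy classes, hence 6 irreducibles. Sum of squared dims 1 + 1 + 4 + 4 + 4 + 4 = 18 = |G|. Linear characters come from the abelianisation; the 2-dimensional irreps have character r^k -> 2*cos(2*pi*j*k/9), reflections -> 0.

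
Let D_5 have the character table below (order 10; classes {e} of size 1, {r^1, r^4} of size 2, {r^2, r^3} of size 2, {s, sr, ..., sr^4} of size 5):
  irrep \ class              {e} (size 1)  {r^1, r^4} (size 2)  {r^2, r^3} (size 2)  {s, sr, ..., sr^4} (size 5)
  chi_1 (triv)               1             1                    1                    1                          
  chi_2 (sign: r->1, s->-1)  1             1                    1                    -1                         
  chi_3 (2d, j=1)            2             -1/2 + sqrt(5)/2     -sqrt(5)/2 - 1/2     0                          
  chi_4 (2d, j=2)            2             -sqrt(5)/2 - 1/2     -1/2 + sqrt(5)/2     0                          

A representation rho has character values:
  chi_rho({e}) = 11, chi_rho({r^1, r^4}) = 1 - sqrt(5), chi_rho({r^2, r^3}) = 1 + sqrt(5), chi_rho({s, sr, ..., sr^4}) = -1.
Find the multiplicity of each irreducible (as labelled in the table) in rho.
Multiplicities: chi_1: 1, chi_2: 2, chi_3: 1, chi_4: 3.

Use <chi_rho, chi> = (1/|G|) sum_C |C| * chi_rho(C) * conj(chi(C)) with |G| = 10 for each irreducible chi in the table:
  <chi_rho, chi_1> = (1/10)[1*(11)*conj(1) + 2*(1 - sqrt(5))*conj(1) + 2*(1 + sqrt(5))*conj(1) + 5*(-1)*conj(1)]
      = (1/10)[(11) + (2 - 2*sqrt(5)) + (2 + 2*sqrt(5)) + (-5)] = 10/10 = 1
  <chi_rho, chi_2> = (1/10)[1*(11)*conj(1) + 2*(1 - sqrt(5))*conj(1) + 2*(1 + sqrt(5))*conj(1) + 5*(-1)*conj(-1)]
      = (1/10)[(11) + (2 - 2*sqrt(5)) + (2 + 2*sqrt(5)) + (5)] = 20/10 = 2
  <chi_rho, chi_3> = (1/10)[1*(11)*conj(2) + 2*(1 - sqrt(5))*conj(-1/2 + sqrt(5)/2) + 2*(1 + sqrt(5))*conj(-sqrt(5)/2 - 1/2) + 5*(-1)*conj(0)]
      = (1/10)[(22) + (-6 + 2*sqrt(5)) + (-6 - 2*sqrt(5)) + (0)] = 10/10 = 1
  <chi_rho, chi_4> = (1/10)[1*(11)*conj(2) + 2*(1 - sqrt(5))*conj(-sqrt(5)/2 - 1/2) + 2*(1 + sqrt(5))*conj(-1/2 + sqrt(5)/2) + 5*(-1)*conj(0)]
      = (1/10)[(22) + (4) + (4) + (0)] = 30/10 = 3
Dimension check: dim(rho) = sum (mult * dim) = 1*1 + 2*1 + 1*2 + 3*2 = 11 = chi_rho(e) = 11.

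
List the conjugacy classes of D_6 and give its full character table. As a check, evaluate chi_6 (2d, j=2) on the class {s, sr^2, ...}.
Conjugacy classes: {e} of size 1, {r^3} of size 1, {r^1, r^5} of size 2, {r^2, r^4} of size 2, {s, sr^2, ...} of size 3, {sr, sr^3, ...} of size 3.
Character table:
  irrep \ class              {e} (size 1)  {r^3} (size 1)  {r^1, r^5} (size 2)  {r^2, r^4} (size 2)  {s, sr^2, ...} (size 3)  {sr, sr^3, ...} (size 3)
  chi_1 (triv)               1             1               1                    1                    1                        1                       
  chi_2 (sign: r->1, s->-1)  1             1               1                    1                    -1                       -1                      
  chi_3 (r->-1, s->1)        1             -1              -1                   1                    1                        -1                      
  chi_4 (r->-1, s->-1)       1             -1              -1                   1                    -1                       1                       
  chi_5 (2d, j=1)            2             -2              1                    -1                   0                        0                       
  chi_6 (2d, j=2)            2             2               -1                   -1                   0                        0                       

Spot check: chi_6 (2d, j=2) on {s, sr^2, ...} = 0.

Reasoning: D_6 has order 2*6 = 12 with 6 conjugacy classes, hence 6 irreducibles. Sum of squared dims 1 + 1 + 1 + 1 + 4 + 4 = 12 = |G|. Linear characters come from the abelianisation; the 2-dimensional irreps have character r^k -> 2*cos(2*pi*j*k/6), reflections -> 0.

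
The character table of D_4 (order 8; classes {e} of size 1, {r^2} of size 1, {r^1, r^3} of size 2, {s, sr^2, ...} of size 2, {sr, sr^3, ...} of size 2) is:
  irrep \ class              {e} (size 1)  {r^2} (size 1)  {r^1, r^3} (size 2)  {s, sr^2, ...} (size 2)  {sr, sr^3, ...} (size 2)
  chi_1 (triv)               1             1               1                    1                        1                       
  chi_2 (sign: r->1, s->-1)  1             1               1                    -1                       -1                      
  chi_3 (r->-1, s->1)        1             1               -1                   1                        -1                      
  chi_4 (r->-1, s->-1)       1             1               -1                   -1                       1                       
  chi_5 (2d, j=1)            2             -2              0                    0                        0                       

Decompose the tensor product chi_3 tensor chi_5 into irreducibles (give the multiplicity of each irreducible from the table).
chi_3 tensor chi_5 = chi_5 (all other irreducibles have multiplicity 0).

Proof sketch: The character of a tensor product is the pointwise product (chi_3 * chi_5)(C) = chi_3(C) * chi_5(C):
  {e}: (1)*(2), {r^2}: (1)*(-2), {r^1, r^3}: (-1)*(0), {s, sr^2, ...}: (1)*(0), {sr, sr^3, ...}: (-1)*(0)
so (chi_3 * chi_5) takes values
  {e} -> 2, {r^2} -> -2, {r^1, r^3} -> 0, {s, sr^2, ...} -> 0, {sr, sr^3, ...} -> 0.
Now take the inner product of this character with each irreducible chi from the table, <chi_3*chi_5, chi> = (1/8) sum_C |C| (chi_3*chi_5)(C) conj(chi(C)):
  <chi_3*chi_5, chi_1> = (1/8)[1*(2)*conj(1) + 1*(-2)*conj(1) + 2*(0)*conj(1) + 2*(0)*conj(1) + 2*(0)*conj(1)]
      = (1/8)[(2) + (-2) + (0) + (0) + (0)] = 0/8 = 0
  <chi_3*chi_5, chi_2> = (1/8)[1*(2)*conj(1) + 1*(-2)*conj(1) + 2*(0)*conj(1) + 2*(0)*conj(-1) + 2*(0)*conj(-1)]
      = (1/8)[(2) + (-2) + (0) + (0) + (0)] = 0/8 = 0
  <chi_3*chi_5, chi_3> = (1/8)[1*(2)*conj(1) + 1*(-2)*conj(1) + 2*(0)*conj(-1) + 2*(0)*conj(1) + 2*(0)*conj(-1)]
      = (1/8)[(2) + (-2) + (0) + (0) + (0)] = 0/8 = 0
  <chi_3*chi_5, chi_4> = (1/8)[1*(2)*conj(1) + 1*(-2)*conj(1) + 2*(0)*conj(-1) + 2*(0)*conj(-1) + 2*(0)*conj(1)]
      = (1/8)[(2) + (-2) + (0) + (0) + (0)] = 0/8 = 0
  <chi_3*chi_5, chi_5> = (1/8)[1*(2)*conj(2) + 1*(-2)*conj(-2) + 2*(0)*conj(0) + 2*(0)*conj(0) + 2*(0)*conj(0)]
      = (1/8)[(4) + (4) + (0) + (0) + (0)] = 8/8 = 1
Hence the multiplicities are chi_5: 1. Dimension check: dim(chi_3)*dim(chi_5) = 1*2 = 2 and sum (mult * dim) = 1*2 = 2.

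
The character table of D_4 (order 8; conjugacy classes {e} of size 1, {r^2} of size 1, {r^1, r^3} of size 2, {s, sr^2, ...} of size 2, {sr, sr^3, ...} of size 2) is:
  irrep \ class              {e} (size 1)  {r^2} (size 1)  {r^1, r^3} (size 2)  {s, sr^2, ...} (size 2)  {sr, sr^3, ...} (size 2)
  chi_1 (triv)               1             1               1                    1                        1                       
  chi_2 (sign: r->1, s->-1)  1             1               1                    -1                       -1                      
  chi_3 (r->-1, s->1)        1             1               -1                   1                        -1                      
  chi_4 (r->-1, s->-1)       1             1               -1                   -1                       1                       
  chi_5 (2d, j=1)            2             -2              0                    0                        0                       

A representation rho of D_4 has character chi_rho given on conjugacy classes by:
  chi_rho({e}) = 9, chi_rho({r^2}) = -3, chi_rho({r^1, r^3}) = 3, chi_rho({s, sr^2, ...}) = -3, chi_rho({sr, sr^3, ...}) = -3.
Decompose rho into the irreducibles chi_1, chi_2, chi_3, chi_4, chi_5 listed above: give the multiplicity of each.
Multiplicities: chi_1: 0, chi_2: 3, chi_3: 0, chi_4: 0, chi_5: 3.

Argument: Use <chi_rho, chi> = (1/|G|) sum_C |C| * chi_rho(C) * conj(chi(C)) with |G| = 8 for each irreducible chi in the table:
  <chi_rho, chi_1> = (1/8)[1*(9)*conj(1) + 1*(-3)*conj(1) + 2*(3)*conj(1) + 2*(-3)*conj(1) + 2*(-3)*conj(1)]
      = (1/8)[(9) + (-3) + (6) + (-6) + (-6)] = 0/8 = 0
  <chi_rho, chi_2> = (1/8)[1*(9)*conj(1) + 1*(-3)*conj(1) + 2*(3)*conj(1) + 2*(-3)*conj(-1) + 2*(-3)*conj(-1)]
      = (1/8)[(9) + (-3) + (6) + (6) + (6)] = 24/8 = 3
  <chi_rho, chi_3> = (1/8)[1*(9)*conj(1) + 1*(-3)*conj(1) + 2*(3)*conj(-1) + 2*(-3)*conj(1) + 2*(-3)*conj(-1)]
      = (1/8)[(9) + (-3) + (-6) + (-6) + (6)] = 0/8 = 0
  <chi_rho, chi_4> = (1/8)[1*(9)*conj(1) + 1*(-3)*conj(1) + 2*(3)*conj(-1) + 2*(-3)*conj(-1) + 2*(-3)*conj(1)]
      = (1/8)[(9) + (-3) + (-6) + (6) + (-6)] = 0/8 = 0
  <chi_rho, chi_5> = (1/8)[1*(9)*conj(2) + 1*(-3)*conj(-2) + 2*(3)*conj(0) + 2*(-3)*conj(0) + 2*(-3)*conj(0)]
      = (1/8)[(18) + (6) + (0) + (0) + (0)] = 24/8 = 3
Dimension check: dim(rho) = sum (mult * dim) = 0*1 + 3*1 + 0*1 + 0*1 + 3*2 = 9 = chi_rho(e) = 9.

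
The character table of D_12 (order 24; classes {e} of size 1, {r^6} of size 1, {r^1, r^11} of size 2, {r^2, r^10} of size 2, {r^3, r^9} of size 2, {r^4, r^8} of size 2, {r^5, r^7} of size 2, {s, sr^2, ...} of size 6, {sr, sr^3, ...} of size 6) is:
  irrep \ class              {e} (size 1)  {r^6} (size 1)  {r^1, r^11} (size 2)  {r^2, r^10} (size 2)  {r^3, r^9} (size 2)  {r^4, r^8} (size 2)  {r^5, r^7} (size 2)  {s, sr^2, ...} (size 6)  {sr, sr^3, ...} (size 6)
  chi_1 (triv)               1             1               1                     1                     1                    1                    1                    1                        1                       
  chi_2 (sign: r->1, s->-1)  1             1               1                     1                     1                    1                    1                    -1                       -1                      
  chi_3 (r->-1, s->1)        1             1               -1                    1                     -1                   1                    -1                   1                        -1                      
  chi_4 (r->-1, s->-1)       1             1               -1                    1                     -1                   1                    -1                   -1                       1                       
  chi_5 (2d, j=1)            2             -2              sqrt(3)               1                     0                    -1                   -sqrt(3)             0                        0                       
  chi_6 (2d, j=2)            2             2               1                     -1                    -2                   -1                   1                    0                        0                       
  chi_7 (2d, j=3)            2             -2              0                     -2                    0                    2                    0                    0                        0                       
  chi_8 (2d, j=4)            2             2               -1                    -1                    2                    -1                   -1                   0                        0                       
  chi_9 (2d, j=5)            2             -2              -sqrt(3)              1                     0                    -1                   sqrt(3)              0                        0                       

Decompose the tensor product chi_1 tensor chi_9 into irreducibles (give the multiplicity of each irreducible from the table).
chi_1 tensor chi_9 = chi_9 (all other irreducibles have multiplicity 0).

Solution. The character of a tensor product is the pointwise product (chi_1 * chi_9)(C) = chi_1(C) * chi_9(C):
  {e}: (1)*(2), {r^6}: (1)*(-2), {r^1, r^11}: (1)*(-sqrt(3)), {r^2, r^10}: (1)*(1), {r^3, r^9}: (1)*(0), {r^4, r^8}: (1)*(-1), {r^5, r^7}: (1)*(sqrt(3)), {s, sr^2, ...}: (1)*(0), {sr, sr^3, ...}: (1)*(0)
so (chi_1 * chi_9) takes values
  {e} -> 2, {r^6} -> -2, {r^1, r^11} -> -sqrt(3), {r^2, r^10} -> 1, {r^3, r^9} -> 0, {r^4, r^8} -> -1, {r^5, r^7} -> sqrt(3), {s, sr^2, ...} -> 0, {sr, sr^3, ...} -> 0.
Now take the inner product of this character with each irreducible chi from the table, <chi_1*chi_9, chi> = (1/24) sum_C |C| (chi_1*chi_9)(C) conj(chi(C)):
  <chi_1*chi_9, chi_1> = (1/24)[1*(2)*conj(1) + 1*(-2)*conj(1) + 2*(-sqrt(3))*conj(1) + 2*(1)*conj(1) + 2*(0)*conj(1) + 2*(-1)*conj(1) + 2*(sqrt(3))*conj(1) + 6*(0)*conj(1) + 6*(0)*conj(1)]
      = (1/24)[(2) + (-2) + (-2*sqrt(3)) + (2) + (0) + (-2) + (2*sqrt(3)) + (0) + (0)] = 0/24 = 0
  <chi_1*chi_9, chi_2> = (1/24)[1*(2)*conj(1) + 1*(-2)*conj(1) + 2*(-sqrt(3))*conj(1) + 2*(1)*conj(1) + 2*(0)*conj(1) + 2*(-1)*conj(1) + 2*(sqrt(3))*conj(1) + 6*(0)*conj(-1) + 6*(0)*conj(-1)]
      = (1/24)[(2) + (-2) + (-2*sqrt(3)) + (2) + (0) + (-2) + (2*sqrt(3)) + (0) + (0)] = 0/24 = 0
  <chi_1*chi_9, chi_3> = (1/24)[1*(2)*conj(1) + 1*(-2)*conj(1) + 2*(-sqrt(3))*conj(-1) + 2*(1)*conj(1) + 2*(0)*conj(-1) + 2*(-1)*conj(1) + 2*(sqrt(3))*conj(-1) + 6*(0)*conj(1) + 6*(0)*conj(-1)]
      = (1/24)[(2) + (-2) + (2*sqrt(3)) + (2) + (0) + (-2) + (-2*sqrt(3)) + (0) + (0)] = 0/24 = 0
  <chi_1*chi_9, chi_4> = (1/24)[1*(2)*conj(1) + 1*(-2)*conj(1) + 2*(-sqrt(3))*conj(-1) + 2*(1)*conj(1) + 2*(0)*conj(-1) + 2*(-1)*conj(1) + 2*(sqrt(3))*conj(-1) + 6*(0)*conj(-1) + 6*(0)*conj(1)]
      = (1/24)[(2) + (-2) + (2*sqrt(3)) + (2) + (0) + (-2) + (-2*sqrt(3)) + (0) + (0)] = 0/24 = 0
  <chi_1*chi_9, chi_5> = (1/24)[1*(2)*conj(2) + 1*(-2)*conj(-2) + 2*(-sqrt(3))*conj(sqrt(3)) + 2*(1)*conj(1) + 2*(0)*conj(0) + 2*(-1)*conj(-1) + 2*(sqrt(3))*conj(-sqrt(3)) + 6*(0)*conj(0) + 6*(0)*conj(0)]
      = (1/24)[(4) + (4) + (-6) + (2) + (0) + (2) + (-6) + (0) + (0)] = 0/24 = 0
  <chi_1*chi_9, chi_6> = (1/24)[1*(2)*conj(2) + 1*(-2)*conj(2) + 2*(-sqrt(3))*conj(1) + 2*(1)*conj(-1) + 2*(0)*conj(-2) + 2*(-1)*conj(-1) + 2*(sqrt(3))*conj(1) + 6*(0)*conj(0) + 6*(0)*conj(0)]
      = (1/24)[(4) + (-4) + (-2*sqrt(3)) + (-2) + (0) + (2) + (2*sqrt(3)) + (0) + (0)] = 0/24 = 0
  <chi_1*chi_9, chi_7> = (1/24)[1*(2)*conj(2) + 1*(-2)*conj(-2) + 2*(-sqrt(3))*conj(0) + 2*(1)*conj(-2) + 2*(0)*conj(0) + 2*(-1)*conj(2) + 2*(sqrt(3))*conj(0) + 6*(0)*conj(0) + 6*(0)*conj(0)]
      = (1/24)[(4) + (4) + (0) + (-4) + (0) + (-4) + (0) + (0) + (0)] = 0/24 = 0
  <chi_1*chi_9, chi_8> = (1/24)[1*(2)*conj(2) + 1*(-2)*conj(2) + 2*(-sqrt(3))*conj(-1) + 2*(1)*conj(-1) + 2*(0)*conj(2) + 2*(-1)*conj(-1) + 2*(sqrt(3))*conj(-1) + 6*(0)*conj(0) + 6*(0)*conj(0)]
      = (1/24)[(4) + (-4) + (2*sqrt(3)) + (-2) + (0) + (2) + (-2*sqrt(3)) + (0) + (0)] = 0/24 = 0
  <chi_1*chi_9, chi_9> = (1/24)[1*(2)*conj(2) + 1*(-2)*conj(-2) + 2*(-sqrt(3))*conj(-sqrt(3)) + 2*(1)*conj(1) + 2*(0)*conj(0) + 2*(-1)*conj(-1) + 2*(sqrt(3))*conj(sqrt(3)) + 6*(0)*conj(0) + 6*(0)*conj(0)]
      = (1/24)[(4) + (4) + (6) + (2) + (0) + (2) + (6) + (0) + (0)] = 24/24 = 1
Hence the multiplicities are chi_9: 1. Dimension check: dim(chi_1)*dim(chi_9) = 1*2 = 2 and sum (mult * dim) = 1*2 = 2.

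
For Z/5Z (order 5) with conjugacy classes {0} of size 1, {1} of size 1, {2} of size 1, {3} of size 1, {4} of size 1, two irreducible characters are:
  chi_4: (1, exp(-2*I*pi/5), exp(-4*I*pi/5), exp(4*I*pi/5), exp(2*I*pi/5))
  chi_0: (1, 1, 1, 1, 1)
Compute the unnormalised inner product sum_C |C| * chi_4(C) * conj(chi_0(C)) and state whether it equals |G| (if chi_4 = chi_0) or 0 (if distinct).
Sum = 0; so <chi_4, chi_0> = 0 (distinct irreducibles are orthogonal).

Argument: Compute term by term over conjugacy classes (|C| * chi_4(C) * conj(chi_0(C))):
  1*(1)*conj(1) + 1*(exp(-2*I*pi/5))*conj(1) + 1*(exp(-4*I*pi/5))*conj(1) + 1*(exp(4*I*pi/5))*conj(1) + 1*(exp(2*I*pi/5))*conj(1)
  = (1) + (exp(-2*I*pi/5)) + (exp(-4*I*pi/5)) + (exp(4*I*pi/5)) + (exp(2*I*pi/5))
  = 0.
(Exp terms are combined using exp(i*s)*conj(exp(i*t)) = exp(i*(s-t)), and sums of them are collapsed using the identity that for every m > 1 the m distinct m-th roots of unity sum to 0, e.g. 1 + exp(2*I*pi/3) + exp(-2*I*pi/3) = 0.)
Dividing by |G| = 5 gives 0/5 = 0, matching the row-orthogonality relation <chi_4, chi_0> = [chi_4 = chi_0].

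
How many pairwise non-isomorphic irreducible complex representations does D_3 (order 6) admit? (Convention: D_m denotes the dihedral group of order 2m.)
3

The number of irreducible complex representations of a finite group equals its number of conjugacy classes. D_3 has 3 conjugacy classes ((n+3)/2 for n odd), so D_3 (order 6) has exactly 3 irreducible complex representations.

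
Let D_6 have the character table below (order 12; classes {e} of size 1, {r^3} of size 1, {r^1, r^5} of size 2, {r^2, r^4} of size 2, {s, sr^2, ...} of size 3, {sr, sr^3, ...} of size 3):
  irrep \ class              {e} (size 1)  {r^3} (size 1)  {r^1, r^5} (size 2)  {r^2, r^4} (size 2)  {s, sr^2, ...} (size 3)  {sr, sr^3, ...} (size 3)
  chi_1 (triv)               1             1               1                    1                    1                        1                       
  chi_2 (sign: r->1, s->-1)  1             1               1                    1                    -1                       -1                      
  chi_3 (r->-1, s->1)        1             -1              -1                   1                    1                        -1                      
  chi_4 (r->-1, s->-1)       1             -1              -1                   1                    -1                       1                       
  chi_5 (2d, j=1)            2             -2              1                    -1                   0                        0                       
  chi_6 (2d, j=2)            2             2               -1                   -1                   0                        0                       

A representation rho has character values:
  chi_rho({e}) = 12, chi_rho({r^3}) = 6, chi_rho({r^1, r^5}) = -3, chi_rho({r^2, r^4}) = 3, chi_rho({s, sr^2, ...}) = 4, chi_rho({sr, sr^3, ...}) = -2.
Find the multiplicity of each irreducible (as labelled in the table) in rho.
Multiplicities: chi_1: 2, chi_2: 1, chi_3: 3, chi_4: 0, chi_5: 0, chi_6: 3.

Working: Use <chi_rho, chi> = (1/|G|) sum_C |C| * chi_rho(C) * conj(chi(C)) with |G| = 12 for each irreducible chi in the table:
  <chi_rho, chi_1> = (1/12)[1*(12)*conj(1) + 1*(6)*conj(1) + 2*(-3)*conj(1) + 2*(3)*conj(1) + 3*(4)*conj(1) + 3*(-2)*conj(1)]
      = (1/12)[(12) + (6) + (-6) + (6) + (12) + (-6)] = 24/12 = 2
  <chi_rho, chi_2> = (1/12)[1*(12)*conj(1) + 1*(6)*conj(1) + 2*(-3)*conj(1) + 2*(3)*conj(1) + 3*(4)*conj(-1) + 3*(-2)*conj(-1)]
      = (1/12)[(12) + (6) + (-6) + (6) + (-12) + (6)] = 12/12 = 1
  <chi_rho, chi_3> = (1/12)[1*(12)*conj(1) + 1*(6)*conj(-1) + 2*(-3)*conj(-1) + 2*(3)*conj(1) + 3*(4)*conj(1) + 3*(-2)*conj(-1)]
      = (1/12)[(12) + (-6) + (6) + (6) + (12) + (6)] = 36/12 = 3
  <chi_rho, chi_4> = (1/12)[1*(12)*conj(1) + 1*(6)*conj(-1) + 2*(-3)*conj(-1) + 2*(3)*conj(1) + 3*(4)*conj(-1) + 3*(-2)*conj(1)]
      = (1/12)[(12) + (-6) + (6) + (6) + (-12) + (-6)] = 0/12 = 0
  <chi_rho, chi_5> = (1/12)[1*(12)*conj(2) + 1*(6)*conj(-2) + 2*(-3)*conj(1) + 2*(3)*conj(-1) + 3*(4)*conj(0) + 3*(-2)*conj(0)]
      = (1/12)[(24) + (-12) + (-6) + (-6) + (0) + (0)] = 0/12 = 0
  <chi_rho, chi_6> = (1/12)[1*(12)*conj(2) + 1*(6)*conj(2) + 2*(-3)*conj(-1) + 2*(3)*conj(-1) + 3*(4)*conj(0) + 3*(-2)*conj(0)]
      = (1/12)[(24) + (12) + (6) + (-6) + (0) + (0)] = 36/12 = 3
Dimension check: dim(rho) = sum (mult * dim) = 2*1 + 1*1 + 3*1 + 0*1 + 0*2 + 3*2 = 12 = chi_rho(e) = 12.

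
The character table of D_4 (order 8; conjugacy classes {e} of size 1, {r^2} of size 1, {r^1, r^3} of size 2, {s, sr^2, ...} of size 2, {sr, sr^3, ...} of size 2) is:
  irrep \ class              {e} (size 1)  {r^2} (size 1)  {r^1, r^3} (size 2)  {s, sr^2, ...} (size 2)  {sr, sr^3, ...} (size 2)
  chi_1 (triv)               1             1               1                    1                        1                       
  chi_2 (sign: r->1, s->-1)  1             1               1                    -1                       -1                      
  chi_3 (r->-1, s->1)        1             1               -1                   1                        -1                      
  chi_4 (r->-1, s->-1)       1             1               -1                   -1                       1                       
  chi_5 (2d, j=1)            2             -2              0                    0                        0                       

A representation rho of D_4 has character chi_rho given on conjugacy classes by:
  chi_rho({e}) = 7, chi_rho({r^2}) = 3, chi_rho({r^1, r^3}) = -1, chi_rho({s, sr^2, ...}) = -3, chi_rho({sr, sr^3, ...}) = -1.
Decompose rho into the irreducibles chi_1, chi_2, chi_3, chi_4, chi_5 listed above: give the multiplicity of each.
Multiplicities: chi_1: 0, chi_2: 2, chi_3: 1, chi_4: 2, chi_5: 1.

Solution. Use <chi_rho, chi> = (1/|G|) sum_C |C| * chi_rho(C) * conj(chi(C)) with |G| = 8 for each irreducible chi in the table:
  <chi_rho, chi_1> = (1/8)[1*(7)*conj(1) + 1*(3)*conj(1) + 2*(-1)*conj(1) + 2*(-3)*conj(1) + 2*(-1)*conj(1)]
      = (1/8)[(7) + (3) + (-2) + (-6) + (-2)] = 0/8 = 0
  <chi_rho, chi_2> = (1/8)[1*(7)*conj(1) + 1*(3)*conj(1) + 2*(-1)*conj(1) + 2*(-3)*conj(-1) + 2*(-1)*conj(-1)]
      = (1/8)[(7) + (3) + (-2) + (6) + (2)] = 16/8 = 2
  <chi_rho, chi_3> = (1/8)[1*(7)*conj(1) + 1*(3)*conj(1) + 2*(-1)*conj(-1) + 2*(-3)*conj(1) + 2*(-1)*conj(-1)]
      = (1/8)[(7) + (3) + (2) + (-6) + (2)] = 8/8 = 1
  <chi_rho, chi_4> = (1/8)[1*(7)*conj(1) + 1*(3)*conj(1) + 2*(-1)*conj(-1) + 2*(-3)*conj(-1) + 2*(-1)*conj(1)]
      = (1/8)[(7) + (3) + (2) + (6) + (-2)] = 16/8 = 2
  <chi_rho, chi_5> = (1/8)[1*(7)*conj(2) + 1*(3)*conj(-2) + 2*(-1)*conj(0) + 2*(-3)*conj(0) + 2*(-1)*conj(0)]
      = (1/8)[(14) + (-6) + (0) + (0) + (0)] = 8/8 = 1
Dimension check: dim(rho) = sum (mult * dim) = 0*1 + 2*1 + 1*1 + 2*1 + 1*2 = 7 = chi_rho(e) = 7.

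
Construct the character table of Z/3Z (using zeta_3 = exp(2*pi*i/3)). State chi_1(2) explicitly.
Character table of Z/3Z (irreps indexed chi_0,...,chi_2 with chi_k(m) = zeta_3^(k*m), zeta_3 = exp(2*pi*i/3)):
  irrep \ class  {0} (size 1)  {1} (size 1)    {2} (size 1)  
  chi_0          1             1               1             
  chi_1          1             exp(2*I*pi/3)   exp(-2*I*pi/3)
  chi_2          1             exp(-2*I*pi/3)  exp(2*I*pi/3) 

Spot check: chi_1(2) = zeta_3^(1*2) = zeta_3^2 = exp(-2*I*pi/3).

Proof sketch: Z/3Z is abelian, so all 3 irreducible complex representations are 1-dimensional. They are given by chi_k(m) = zeta_3^(k*m) for k = 0,...,2. Row orthogonality: sum_m chi_k(m) conj(chi_l(m)) = 3 * [k = l].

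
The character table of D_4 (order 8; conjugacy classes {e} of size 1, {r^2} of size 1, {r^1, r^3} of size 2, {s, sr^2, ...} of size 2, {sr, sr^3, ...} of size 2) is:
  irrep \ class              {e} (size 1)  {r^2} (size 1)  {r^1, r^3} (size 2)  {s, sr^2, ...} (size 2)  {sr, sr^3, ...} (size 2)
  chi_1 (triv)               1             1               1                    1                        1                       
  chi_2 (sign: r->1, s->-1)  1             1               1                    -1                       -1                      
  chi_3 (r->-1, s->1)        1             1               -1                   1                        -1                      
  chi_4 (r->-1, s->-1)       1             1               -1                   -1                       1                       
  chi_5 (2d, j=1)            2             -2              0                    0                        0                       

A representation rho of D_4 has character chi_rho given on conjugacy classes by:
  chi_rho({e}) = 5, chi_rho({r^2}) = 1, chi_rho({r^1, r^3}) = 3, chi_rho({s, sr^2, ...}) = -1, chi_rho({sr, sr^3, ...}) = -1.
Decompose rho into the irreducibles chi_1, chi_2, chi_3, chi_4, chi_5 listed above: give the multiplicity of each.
Multiplicities: chi_1: 1, chi_2: 2, chi_3: 0, chi_4: 0, chi_5: 1.

Details: Use <chi_rho, chi> = (1/|G|) sum_C |C| * chi_rho(C) * conj(chi(C)) with |G| = 8 for each irreducible chi in the table:
  <chi_rho, chi_1> = (1/8)[1*(5)*conj(1) + 1*(1)*conj(1) + 2*(3)*conj(1) + 2*(-1)*conj(1) + 2*(-1)*conj(1)]
      = (1/8)[(5) + (1) + (6) + (-2) + (-2)] = 8/8 = 1
  <chi_rho, chi_2> = (1/8)[1*(5)*conj(1) + 1*(1)*conj(1) + 2*(3)*conj(1) + 2*(-1)*conj(-1) + 2*(-1)*conj(-1)]
      = (1/8)[(5) + (1) + (6) + (2) + (2)] = 16/8 = 2
  <chi_rho, chi_3> = (1/8)[1*(5)*conj(1) + 1*(1)*conj(1) + 2*(3)*conj(-1) + 2*(-1)*conj(1) + 2*(-1)*conj(-1)]
      = (1/8)[(5) + (1) + (-6) + (-2) + (2)] = 0/8 = 0
  <chi_rho, chi_4> = (1/8)[1*(5)*conj(1) + 1*(1)*conj(1) + 2*(3)*conj(-1) + 2*(-1)*conj(-1) + 2*(-1)*conj(1)]
      = (1/8)[(5) + (1) + (-6) + (2) + (-2)] = 0/8 = 0
  <chi_rho, chi_5> = (1/8)[1*(5)*conj(2) + 1*(1)*conj(-2) + 2*(3)*conj(0) + 2*(-1)*conj(0) + 2*(-1)*conj(0)]
      = (1/8)[(10) + (-2) + (0) + (0) + (0)] = 8/8 = 1
Dimension check: dim(rho) = sum (mult * dim) = 1*1 + 2*1 + 0*1 + 0*1 + 1*2 = 5 = chi_rho(e) = 5.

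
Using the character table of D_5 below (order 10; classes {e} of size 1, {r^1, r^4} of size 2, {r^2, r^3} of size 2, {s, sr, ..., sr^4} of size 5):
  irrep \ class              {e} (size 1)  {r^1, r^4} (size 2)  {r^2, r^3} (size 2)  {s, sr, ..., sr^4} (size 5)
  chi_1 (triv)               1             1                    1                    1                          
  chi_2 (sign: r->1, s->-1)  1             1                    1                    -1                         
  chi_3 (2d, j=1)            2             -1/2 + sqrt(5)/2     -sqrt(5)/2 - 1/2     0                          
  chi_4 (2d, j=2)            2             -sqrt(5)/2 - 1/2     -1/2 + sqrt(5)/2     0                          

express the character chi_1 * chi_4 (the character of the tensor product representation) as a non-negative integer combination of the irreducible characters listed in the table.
chi_1 tensor chi_4 = chi_4 (all other irreducibles have multiplicity 0).

Why: The character of a tensor product is the pointwise product (chi_1 * chi_4)(C) = chi_1(C) * chi_4(C):
  {e}: (1)*(2), {r^1, r^4}: (1)*(-sqrt(5)/2 - 1/2), {r^2, r^3}: (1)*(-1/2 + sqrt(5)/2), {s, sr, ..., sr^4}: (1)*(0)
so (chi_1 * chi_4) takes values
  {e} -> 2, {r^1, r^4} -> -sqrt(5)/2 - 1/2, {r^2, r^3} -> -1/2 + sqrt(5)/2, {s, sr, ..., sr^4} -> 0.
Now take the inner product of this character with each irreducible chi from the table, <chi_1*chi_4, chi> = (1/10) sum_C |C| (chi_1*chi_4)(C) conj(chi(C)):
  <chi_1*chi_4, chi_1> = (1/10)[1*(2)*conj(1) + 2*(-sqrt(5)/2 - 1/2)*conj(1) + 2*(-1/2 + sqrt(5)/2)*conj(1) + 5*(0)*conj(1)]
      = (1/10)[(2) + (-sqrt(5) - 1) + (-1 + sqrt(5)) + (0)] = 0/10 = 0
  <chi_1*chi_4, chi_2> = (1/10)[1*(2)*conj(1) + 2*(-sqrt(5)/2 - 1/2)*conj(1) + 2*(-1/2 + sqrt(5)/2)*conj(1) + 5*(0)*conj(-1)]
      = (1/10)[(2) + (-sqrt(5) - 1) + (-1 + sqrt(5)) + (0)] = 0/10 = 0
  <chi_1*chi_4, chi_3> = (1/10)[1*(2)*conj(2) + 2*(-sqrt(5)/2 - 1/2)*conj(-1/2 + sqrt(5)/2) + 2*(-1/2 + sqrt(5)/2)*conj(-sqrt(5)/2 - 1/2) + 5*(0)*conj(0)]
      = (1/10)[(4) + (-2) + (-2) + (0)] = 0/10 = 0
  <chi_1*chi_4, chi_4> = (1/10)[1*(2)*conj(2) + 2*(-sqrt(5)/2 - 1/2)*conj(-sqrt(5)/2 - 1/2) + 2*(-1/2 + sqrt(5)/2)*conj(-1/2 + sqrt(5)/2) + 5*(0)*conj(0)]
      = (1/10)[(4) + (sqrt(5) + 3) + (3 - sqrt(5)) + (0)] = 10/10 = 1
Hence the multiplicities are chi_4: 1. Dimension check: dim(chi_1)*dim(chi_4) = 1*2 = 2 and sum (mult * dim) = 1*2 = 2.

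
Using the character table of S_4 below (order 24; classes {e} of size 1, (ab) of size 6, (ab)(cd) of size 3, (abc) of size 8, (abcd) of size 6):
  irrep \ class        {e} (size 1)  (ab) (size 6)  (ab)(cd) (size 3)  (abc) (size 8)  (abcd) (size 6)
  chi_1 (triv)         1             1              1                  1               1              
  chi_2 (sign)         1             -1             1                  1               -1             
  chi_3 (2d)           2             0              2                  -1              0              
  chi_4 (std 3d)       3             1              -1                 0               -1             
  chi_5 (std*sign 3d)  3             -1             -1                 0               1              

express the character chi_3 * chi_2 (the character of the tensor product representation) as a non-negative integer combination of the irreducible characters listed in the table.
chi_3 tensor chi_2 = chi_3 (all other irreducibles have multiplicity 0).

Details: The character of a tensor product is the pointwise product (chi_3 * chi_2)(C) = chi_3(C) * chi_2(C):
  {e}: (2)*(1), (ab): (0)*(-1), (ab)(cd): (2)*(1), (abc): (-1)*(1), (abcd): (0)*(-1)
so (chi_3 * chi_2) takes values
  {e} -> 2, (ab) -> 0, (ab)(cd) -> 2, (abc) -> -1, (abcd) -> 0.
Now take the inner product of this character with each irreducible chi from the table, <chi_3*chi_2, chi> = (1/24) sum_C |C| (chi_3*chi_2)(C) conj(chi(C)):
  <chi_3*chi_2, chi_1> = (1/24)[1*(2)*conj(1) + 6*(0)*conj(1) + 3*(2)*conj(1) + 8*(-1)*conj(1) + 6*(0)*conj(1)]
      = (1/24)[(2) + (0) + (6) + (-8) + (0)] = 0/24 = 0
  <chi_3*chi_2, chi_2> = (1/24)[1*(2)*conj(1) + 6*(0)*conj(-1) + 3*(2)*conj(1) + 8*(-1)*conj(1) + 6*(0)*conj(-1)]
      = (1/24)[(2) + (0) + (6) + (-8) + (0)] = 0/24 = 0
  <chi_3*chi_2, chi_3> = (1/24)[1*(2)*conj(2) + 6*(0)*conj(0) + 3*(2)*conj(2) + 8*(-1)*conj(-1) + 6*(0)*conj(0)]
      = (1/24)[(4) + (0) + (12) + (8) + (0)] = 24/24 = 1
  <chi_3*chi_2, chi_4> = (1/24)[1*(2)*conj(3) + 6*(0)*conj(1) + 3*(2)*conj(-1) + 8*(-1)*conj(0) + 6*(0)*conj(-1)]
      = (1/24)[(6) + (0) + (-6) + (0) + (0)] = 0/24 = 0
  <chi_3*chi_2, chi_5> = (1/24)[1*(2)*conj(3) + 6*(0)*conj(-1) + 3*(2)*conj(-1) + 8*(-1)*conj(0) + 6*(0)*conj(1)]
      = (1/24)[(6) + (0) + (-6) + (0) + (0)] = 0/24 = 0
Hence the multiplicities are chi_3: 1. Dimension check: dim(chi_3)*dim(chi_2) = 2*1 = 2 and sum (mult * dim) = 1*2 = 2.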